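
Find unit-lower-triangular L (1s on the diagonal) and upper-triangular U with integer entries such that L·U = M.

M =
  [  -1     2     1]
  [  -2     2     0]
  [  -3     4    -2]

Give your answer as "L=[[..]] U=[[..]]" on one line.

  row1 -= 2·row0 → [0,-2,-2]
  row2 -= 3·row0 → [0,-2,-5]
  row2 -= 1·row1 → [0,0,-3]

L=[[1,0,0],[2,1,0],[3,1,1]] U=[[-1,2,1],[0,-2,-2],[0,0,-3]]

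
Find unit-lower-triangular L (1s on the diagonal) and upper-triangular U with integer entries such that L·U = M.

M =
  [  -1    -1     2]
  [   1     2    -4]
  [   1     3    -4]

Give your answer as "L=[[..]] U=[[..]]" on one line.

  r1 -= -1·r0 → [0,1,-2]
  r2 -= -1·r0 → [0,2,-2]
  r2 -= 2·r1 → [0,0,2]

L=[[1,0,0],[-1,1,0],[-1,2,1]] U=[[-1,-1,2],[0,1,-2],[0,0,2]]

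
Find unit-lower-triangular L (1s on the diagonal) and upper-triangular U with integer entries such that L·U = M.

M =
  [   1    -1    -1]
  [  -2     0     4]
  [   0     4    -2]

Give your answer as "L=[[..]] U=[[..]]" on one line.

L=[[1,0,0],[-2,1,0],[0,-2,1]] U=[[1,-1,-1],[0,-2,2],[0,0,2]]

  R1 -= -2·R0 → [0,-2,2]
  R2 -= 0·R0 → [0,4,-2]
  R2 -= -2·R1 → [0,0,2]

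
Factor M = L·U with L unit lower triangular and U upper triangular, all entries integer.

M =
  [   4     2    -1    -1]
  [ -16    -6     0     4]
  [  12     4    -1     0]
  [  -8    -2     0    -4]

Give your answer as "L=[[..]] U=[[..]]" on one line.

L=[[1,0,0,0],[-4,1,0,0],[3,-1,1,0],[-2,1,-1,1]] U=[[4,2,-1,-1],[0,2,-4,0],[0,0,-2,3],[0,0,0,-3]]

  r1 -= -4·r0 → [0,2,-4,0]
  r2 -= 3·r0 → [0,-2,2,3]
  r3 -= -2·r0 → [0,2,-2,-6]
  r2 -= -1·r1 → [0,0,-2,3]
  r3 -= 1·r1 → [0,0,2,-6]
  r3 -= -1·r2 → [0,0,0,-3]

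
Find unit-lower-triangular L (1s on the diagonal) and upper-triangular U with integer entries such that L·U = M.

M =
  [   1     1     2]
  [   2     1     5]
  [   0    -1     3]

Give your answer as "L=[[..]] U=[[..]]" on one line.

  R1 -= 2·R0 → [0,-1,1]
  R2 -= 0·R0 → [0,-1,3]
  R2 -= 1·R1 → [0,0,2]

L=[[1,0,0],[2,1,0],[0,1,1]] U=[[1,1,2],[0,-1,1],[0,0,2]]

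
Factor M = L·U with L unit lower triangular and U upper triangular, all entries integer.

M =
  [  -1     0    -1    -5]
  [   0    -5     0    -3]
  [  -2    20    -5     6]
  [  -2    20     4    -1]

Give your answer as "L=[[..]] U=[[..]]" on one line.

L=[[1,0,0,0],[0,1,0,0],[2,-4,1,0],[2,-4,-2,1]] U=[[-1,0,-1,-5],[0,-5,0,-3],[0,0,-3,4],[0,0,0,5]]

  row1 -= 0·row0 → [0,-5,0,-3]
  row2 -= 2·row0 → [0,20,-3,16]
  row3 -= 2·row0 → [0,20,6,9]
  row2 -= -4·row1 → [0,0,-3,4]
  row3 -= -4·row1 → [0,0,6,-3]
  row3 -= -2·row2 → [0,0,0,5]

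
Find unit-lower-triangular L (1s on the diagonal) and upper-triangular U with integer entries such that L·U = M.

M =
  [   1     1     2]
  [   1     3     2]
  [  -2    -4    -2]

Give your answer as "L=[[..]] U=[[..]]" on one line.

L=[[1,0,0],[1,1,0],[-2,-1,1]] U=[[1,1,2],[0,2,0],[0,0,2]]

  R1 -= 1·R0 → [0,2,0]
  R2 -= -2·R0 → [0,-2,2]
  R2 -= -1·R1 → [0,0,2]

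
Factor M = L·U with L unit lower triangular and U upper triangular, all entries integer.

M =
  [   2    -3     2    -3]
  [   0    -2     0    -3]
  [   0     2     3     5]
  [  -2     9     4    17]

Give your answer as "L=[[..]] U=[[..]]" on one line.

  R1 -= 0·R0 → [0,-2,0,-3]
  R2 -= 0·R0 → [0,2,3,5]
  R3 -= -1·R0 → [0,6,6,14]
  R2 -= -1·R1 → [0,0,3,2]
  R3 -= -3·R1 → [0,0,6,5]
  R3 -= 2·R2 → [0,0,0,1]

L=[[1,0,0,0],[0,1,0,0],[0,-1,1,0],[-1,-3,2,1]] U=[[2,-3,2,-3],[0,-2,0,-3],[0,0,3,2],[0,0,0,1]]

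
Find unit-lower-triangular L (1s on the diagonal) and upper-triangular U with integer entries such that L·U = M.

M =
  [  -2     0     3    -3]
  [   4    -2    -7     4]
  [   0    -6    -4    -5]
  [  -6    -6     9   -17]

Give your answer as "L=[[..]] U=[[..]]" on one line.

  row1 -= -2·row0 → [0,-2,-1,-2]
  row2 -= 0·row0 → [0,-6,-4,-5]
  row3 -= 3·row0 → [0,-6,0,-8]
  row2 -= 3·row1 → [0,0,-1,1]
  row3 -= 3·row1 → [0,0,3,-2]
  row3 -= -3·row2 → [0,0,0,1]

L=[[1,0,0,0],[-2,1,0,0],[0,3,1,0],[3,3,-3,1]] U=[[-2,0,3,-3],[0,-2,-1,-2],[0,0,-1,1],[0,0,0,1]]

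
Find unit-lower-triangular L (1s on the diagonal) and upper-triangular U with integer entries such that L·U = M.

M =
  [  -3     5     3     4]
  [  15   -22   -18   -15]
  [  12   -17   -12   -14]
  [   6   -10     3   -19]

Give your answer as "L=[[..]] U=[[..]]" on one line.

L=[[1,0,0,0],[-5,1,0,0],[-4,1,1,0],[-2,0,3,1]] U=[[-3,5,3,4],[0,3,-3,5],[0,0,3,-3],[0,0,0,-2]]

  row1 -= -5·row0 → [0,3,-3,5]
  row2 -= -4·row0 → [0,3,0,2]
  row3 -= -2·row0 → [0,0,9,-11]
  row2 -= 1·row1 → [0,0,3,-3]
  row3 -= 0·row1 → [0,0,9,-11]
  row3 -= 3·row2 → [0,0,0,-2]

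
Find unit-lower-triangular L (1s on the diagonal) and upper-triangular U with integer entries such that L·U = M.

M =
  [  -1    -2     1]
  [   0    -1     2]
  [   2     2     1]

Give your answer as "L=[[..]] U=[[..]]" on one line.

L=[[1,0,0],[0,1,0],[-2,2,1]] U=[[-1,-2,1],[0,-1,2],[0,0,-1]]

  R1 -= 0·R0 → [0,-1,2]
  R2 -= -2·R0 → [0,-2,3]
  R2 -= 2·R1 → [0,0,-1]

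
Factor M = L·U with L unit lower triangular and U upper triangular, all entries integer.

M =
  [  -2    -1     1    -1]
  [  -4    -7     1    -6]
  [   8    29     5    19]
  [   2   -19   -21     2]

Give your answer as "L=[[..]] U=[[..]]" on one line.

L=[[1,0,0,0],[2,1,0,0],[-4,-5,1,0],[-1,4,-4,1]] U=[[-2,-1,1,-1],[0,-5,-1,-4],[0,0,4,-5],[0,0,0,-3]]

  row1 -= 2·row0 → [0,-5,-1,-4]
  row2 -= -4·row0 → [0,25,9,15]
  row3 -= -1·row0 → [0,-20,-20,1]
  row2 -= -5·row1 → [0,0,4,-5]
  row3 -= 4·row1 → [0,0,-16,17]
  row3 -= -4·row2 → [0,0,0,-3]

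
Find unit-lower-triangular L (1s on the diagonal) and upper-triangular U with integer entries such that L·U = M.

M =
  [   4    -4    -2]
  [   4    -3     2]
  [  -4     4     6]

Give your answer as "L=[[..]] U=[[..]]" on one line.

  r1 -= 1·r0 → [0,1,4]
  r2 -= -1·r0 → [0,0,4]
  r2 -= 0·r1 → [0,0,4]

L=[[1,0,0],[1,1,0],[-1,0,1]] U=[[4,-4,-2],[0,1,4],[0,0,4]]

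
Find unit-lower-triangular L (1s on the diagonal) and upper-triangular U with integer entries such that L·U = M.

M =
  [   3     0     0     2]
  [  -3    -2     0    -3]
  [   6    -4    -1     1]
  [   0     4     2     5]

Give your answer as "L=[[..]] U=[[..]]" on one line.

  row1 -= -1·row0 → [0,-2,0,-1]
  row2 -= 2·row0 → [0,-4,-1,-3]
  row3 -= 0·row0 → [0,4,2,5]
  row2 -= 2·row1 → [0,0,-1,-1]
  row3 -= -2·row1 → [0,0,2,3]
  row3 -= -2·row2 → [0,0,0,1]

L=[[1,0,0,0],[-1,1,0,0],[2,2,1,0],[0,-2,-2,1]] U=[[3,0,0,2],[0,-2,0,-1],[0,0,-1,-1],[0,0,0,1]]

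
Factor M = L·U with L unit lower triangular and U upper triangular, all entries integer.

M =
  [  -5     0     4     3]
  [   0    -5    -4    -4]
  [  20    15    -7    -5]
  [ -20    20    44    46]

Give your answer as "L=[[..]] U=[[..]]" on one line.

  R1 -= 0·R0 → [0,-5,-4,-4]
  R2 -= -4·R0 → [0,15,9,7]
  R3 -= 4·R0 → [0,20,28,34]
  R2 -= -3·R1 → [0,0,-3,-5]
  R3 -= -4·R1 → [0,0,12,18]
  R3 -= -4·R2 → [0,0,0,-2]

L=[[1,0,0,0],[0,1,0,0],[-4,-3,1,0],[4,-4,-4,1]] U=[[-5,0,4,3],[0,-5,-4,-4],[0,0,-3,-5],[0,0,0,-2]]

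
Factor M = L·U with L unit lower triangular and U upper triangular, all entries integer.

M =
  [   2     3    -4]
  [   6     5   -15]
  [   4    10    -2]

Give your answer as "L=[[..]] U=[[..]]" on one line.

  row1 -= 3·row0 → [0,-4,-3]
  row2 -= 2·row0 → [0,4,6]
  row2 -= -1·row1 → [0,0,3]

L=[[1,0,0],[3,1,0],[2,-1,1]] U=[[2,3,-4],[0,-4,-3],[0,0,3]]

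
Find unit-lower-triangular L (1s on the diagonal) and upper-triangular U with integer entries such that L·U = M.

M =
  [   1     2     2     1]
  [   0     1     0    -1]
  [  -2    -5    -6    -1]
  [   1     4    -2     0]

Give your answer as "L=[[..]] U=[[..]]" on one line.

  R1 -= 0·R0 → [0,1,0,-1]
  R2 -= -2·R0 → [0,-1,-2,1]
  R3 -= 1·R0 → [0,2,-4,-1]
  R2 -= -1·R1 → [0,0,-2,0]
  R3 -= 2·R1 → [0,0,-4,1]
  R3 -= 2·R2 → [0,0,0,1]

L=[[1,0,0,0],[0,1,0,0],[-2,-1,1,0],[1,2,2,1]] U=[[1,2,2,1],[0,1,0,-1],[0,0,-2,0],[0,0,0,1]]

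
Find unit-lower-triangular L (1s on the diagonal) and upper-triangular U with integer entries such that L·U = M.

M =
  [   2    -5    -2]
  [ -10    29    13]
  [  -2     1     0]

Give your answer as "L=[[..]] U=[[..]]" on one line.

L=[[1,0,0],[-5,1,0],[-1,-1,1]] U=[[2,-5,-2],[0,4,3],[0,0,1]]

  R1 -= -5·R0 → [0,4,3]
  R2 -= -1·R0 → [0,-4,-2]
  R2 -= -1·R1 → [0,0,1]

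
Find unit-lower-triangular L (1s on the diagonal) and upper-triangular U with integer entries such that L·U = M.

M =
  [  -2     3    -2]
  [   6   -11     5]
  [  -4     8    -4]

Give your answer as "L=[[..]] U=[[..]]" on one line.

L=[[1,0,0],[-3,1,0],[2,-1,1]] U=[[-2,3,-2],[0,-2,-1],[0,0,-1]]

  R1 -= -3·R0 → [0,-2,-1]
  R2 -= 2·R0 → [0,2,0]
  R2 -= -1·R1 → [0,0,-1]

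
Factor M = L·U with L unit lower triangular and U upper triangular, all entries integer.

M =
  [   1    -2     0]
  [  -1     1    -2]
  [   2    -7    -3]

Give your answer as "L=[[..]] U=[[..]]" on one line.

  r1 -= -1·r0 → [0,-1,-2]
  r2 -= 2·r0 → [0,-3,-3]
  r2 -= 3·r1 → [0,0,3]

L=[[1,0,0],[-1,1,0],[2,3,1]] U=[[1,-2,0],[0,-1,-2],[0,0,3]]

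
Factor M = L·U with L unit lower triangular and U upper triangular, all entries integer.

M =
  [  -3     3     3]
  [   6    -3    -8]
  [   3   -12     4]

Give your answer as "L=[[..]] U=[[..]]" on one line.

L=[[1,0,0],[-2,1,0],[-1,-3,1]] U=[[-3,3,3],[0,3,-2],[0,0,1]]

  R1 -= -2·R0 → [0,3,-2]
  R2 -= -1·R0 → [0,-9,7]
  R2 -= -3·R1 → [0,0,1]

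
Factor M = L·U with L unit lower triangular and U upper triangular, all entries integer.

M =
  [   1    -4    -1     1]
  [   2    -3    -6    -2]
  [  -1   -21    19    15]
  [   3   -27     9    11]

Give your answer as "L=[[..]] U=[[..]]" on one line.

  r1 -= 2·r0 → [0,5,-4,-4]
  r2 -= -1·r0 → [0,-25,18,16]
  r3 -= 3·r0 → [0,-15,12,8]
  r2 -= -5·r1 → [0,0,-2,-4]
  r3 -= -3·r1 → [0,0,0,-4]
  r3 -= 0·r2 → [0,0,0,-4]

L=[[1,0,0,0],[2,1,0,0],[-1,-5,1,0],[3,-3,0,1]] U=[[1,-4,-1,1],[0,5,-4,-4],[0,0,-2,-4],[0,0,0,-4]]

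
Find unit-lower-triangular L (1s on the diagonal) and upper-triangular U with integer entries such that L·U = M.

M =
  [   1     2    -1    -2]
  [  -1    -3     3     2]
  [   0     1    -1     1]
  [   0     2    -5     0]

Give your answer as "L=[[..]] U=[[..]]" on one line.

  r1 -= -1·r0 → [0,-1,2,0]
  r2 -= 0·r0 → [0,1,-1,1]
  r3 -= 0·r0 → [0,2,-5,0]
  r2 -= -1·r1 → [0,0,1,1]
  r3 -= -2·r1 → [0,0,-1,0]
  r3 -= -1·r2 → [0,0,0,1]

L=[[1,0,0,0],[-1,1,0,0],[0,-1,1,0],[0,-2,-1,1]] U=[[1,2,-1,-2],[0,-1,2,0],[0,0,1,1],[0,0,0,1]]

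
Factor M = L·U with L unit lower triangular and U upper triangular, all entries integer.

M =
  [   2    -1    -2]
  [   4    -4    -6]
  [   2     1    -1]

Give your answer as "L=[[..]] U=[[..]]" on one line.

  row1 -= 2·row0 → [0,-2,-2]
  row2 -= 1·row0 → [0,2,1]
  row2 -= -1·row1 → [0,0,-1]

L=[[1,0,0],[2,1,0],[1,-1,1]] U=[[2,-1,-2],[0,-2,-2],[0,0,-1]]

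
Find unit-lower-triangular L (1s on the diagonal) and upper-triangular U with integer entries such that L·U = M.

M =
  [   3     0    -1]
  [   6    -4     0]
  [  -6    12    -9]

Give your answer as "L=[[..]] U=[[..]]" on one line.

  R1 -= 2·R0 → [0,-4,2]
  R2 -= -2·R0 → [0,12,-11]
  R2 -= -3·R1 → [0,0,-5]

L=[[1,0,0],[2,1,0],[-2,-3,1]] U=[[3,0,-1],[0,-4,2],[0,0,-5]]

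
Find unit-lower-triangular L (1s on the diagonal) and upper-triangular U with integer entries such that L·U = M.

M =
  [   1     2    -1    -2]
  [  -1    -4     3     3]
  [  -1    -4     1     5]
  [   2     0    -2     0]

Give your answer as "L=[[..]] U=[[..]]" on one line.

L=[[1,0,0,0],[-1,1,0,0],[-1,1,1,0],[2,2,2,1]] U=[[1,2,-1,-2],[0,-2,2,1],[0,0,-2,2],[0,0,0,-2]]

  row1 -= -1·row0 → [0,-2,2,1]
  row2 -= -1·row0 → [0,-2,0,3]
  row3 -= 2·row0 → [0,-4,0,4]
  row2 -= 1·row1 → [0,0,-2,2]
  row3 -= 2·row1 → [0,0,-4,2]
  row3 -= 2·row2 → [0,0,0,-2]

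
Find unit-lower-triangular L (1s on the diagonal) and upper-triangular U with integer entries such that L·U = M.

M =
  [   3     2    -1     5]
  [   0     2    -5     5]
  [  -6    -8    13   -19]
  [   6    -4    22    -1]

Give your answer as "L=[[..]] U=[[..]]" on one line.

L=[[1,0,0,0],[0,1,0,0],[-2,-2,1,0],[2,-4,4,1]] U=[[3,2,-1,5],[0,2,-5,5],[0,0,1,1],[0,0,0,5]]

  r1 -= 0·r0 → [0,2,-5,5]
  r2 -= -2·r0 → [0,-4,11,-9]
  r3 -= 2·r0 → [0,-8,24,-11]
  r2 -= -2·r1 → [0,0,1,1]
  r3 -= -4·r1 → [0,0,4,9]
  r3 -= 4·r2 → [0,0,0,5]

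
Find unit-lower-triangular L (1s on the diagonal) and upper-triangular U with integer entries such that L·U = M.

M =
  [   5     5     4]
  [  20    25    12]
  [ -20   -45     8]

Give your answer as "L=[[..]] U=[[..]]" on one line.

  r1 -= 4·r0 → [0,5,-4]
  r2 -= -4·r0 → [0,-25,24]
  r2 -= -5·r1 → [0,0,4]

L=[[1,0,0],[4,1,0],[-4,-5,1]] U=[[5,5,4],[0,5,-4],[0,0,4]]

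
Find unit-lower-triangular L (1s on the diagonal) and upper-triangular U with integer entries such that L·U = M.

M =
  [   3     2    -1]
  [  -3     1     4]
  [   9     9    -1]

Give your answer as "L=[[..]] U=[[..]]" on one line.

  r1 -= -1·r0 → [0,3,3]
  r2 -= 3·r0 → [0,3,2]
  r2 -= 1·r1 → [0,0,-1]

L=[[1,0,0],[-1,1,0],[3,1,1]] U=[[3,2,-1],[0,3,3],[0,0,-1]]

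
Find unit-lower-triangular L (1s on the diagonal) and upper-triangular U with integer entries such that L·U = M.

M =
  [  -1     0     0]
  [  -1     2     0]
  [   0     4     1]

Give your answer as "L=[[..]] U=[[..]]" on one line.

  r1 -= 1·r0 → [0,2,0]
  r2 -= 0·r0 → [0,4,1]
  r2 -= 2·r1 → [0,0,1]

L=[[1,0,0],[1,1,0],[0,2,1]] U=[[-1,0,0],[0,2,0],[0,0,1]]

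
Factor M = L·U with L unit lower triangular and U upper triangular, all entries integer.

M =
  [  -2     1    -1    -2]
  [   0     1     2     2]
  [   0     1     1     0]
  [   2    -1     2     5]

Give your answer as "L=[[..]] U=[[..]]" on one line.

L=[[1,0,0,0],[0,1,0,0],[0,1,1,0],[-1,0,-1,1]] U=[[-2,1,-1,-2],[0,1,2,2],[0,0,-1,-2],[0,0,0,1]]

  r1 -= 0·r0 → [0,1,2,2]
  r2 -= 0·r0 → [0,1,1,0]
  r3 -= -1·r0 → [0,0,1,3]
  r2 -= 1·r1 → [0,0,-1,-2]
  r3 -= 0·r1 → [0,0,1,3]
  r3 -= -1·r2 → [0,0,0,1]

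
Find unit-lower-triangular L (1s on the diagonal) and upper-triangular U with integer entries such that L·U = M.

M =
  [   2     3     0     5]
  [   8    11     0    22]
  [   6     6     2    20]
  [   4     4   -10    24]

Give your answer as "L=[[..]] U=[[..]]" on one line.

  r1 -= 4·r0 → [0,-1,0,2]
  r2 -= 3·r0 → [0,-3,2,5]
  r3 -= 2·r0 → [0,-2,-10,14]
  r2 -= 3·r1 → [0,0,2,-1]
  r3 -= 2·r1 → [0,0,-10,10]
  r3 -= -5·r2 → [0,0,0,5]

L=[[1,0,0,0],[4,1,0,0],[3,3,1,0],[2,2,-5,1]] U=[[2,3,0,5],[0,-1,0,2],[0,0,2,-1],[0,0,0,5]]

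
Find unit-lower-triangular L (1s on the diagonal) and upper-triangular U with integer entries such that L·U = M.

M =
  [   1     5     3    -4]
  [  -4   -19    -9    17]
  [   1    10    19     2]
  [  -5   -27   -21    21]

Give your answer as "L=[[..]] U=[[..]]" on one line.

  r1 -= -4·r0 → [0,1,3,1]
  r2 -= 1·r0 → [0,5,16,6]
  r3 -= -5·r0 → [0,-2,-6,1]
  r2 -= 5·r1 → [0,0,1,1]
  r3 -= -2·r1 → [0,0,0,3]
  r3 -= 0·r2 → [0,0,0,3]

L=[[1,0,0,0],[-4,1,0,0],[1,5,1,0],[-5,-2,0,1]] U=[[1,5,3,-4],[0,1,3,1],[0,0,1,1],[0,0,0,3]]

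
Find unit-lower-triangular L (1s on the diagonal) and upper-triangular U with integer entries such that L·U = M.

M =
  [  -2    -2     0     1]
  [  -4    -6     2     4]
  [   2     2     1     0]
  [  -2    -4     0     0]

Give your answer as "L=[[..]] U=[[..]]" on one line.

L=[[1,0,0,0],[2,1,0,0],[-1,0,1,0],[1,1,-2,1]] U=[[-2,-2,0,1],[0,-2,2,2],[0,0,1,1],[0,0,0,-1]]

  row1 -= 2·row0 → [0,-2,2,2]
  row2 -= -1·row0 → [0,0,1,1]
  row3 -= 1·row0 → [0,-2,0,-1]
  row2 -= 0·row1 → [0,0,1,1]
  row3 -= 1·row1 → [0,0,-2,-3]
  row3 -= -2·row2 → [0,0,0,-1]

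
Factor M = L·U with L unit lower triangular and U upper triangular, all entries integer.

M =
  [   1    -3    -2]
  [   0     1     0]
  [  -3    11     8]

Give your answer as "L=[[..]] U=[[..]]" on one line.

L=[[1,0,0],[0,1,0],[-3,2,1]] U=[[1,-3,-2],[0,1,0],[0,0,2]]

  r1 -= 0·r0 → [0,1,0]
  r2 -= -3·r0 → [0,2,2]
  r2 -= 2·r1 → [0,0,2]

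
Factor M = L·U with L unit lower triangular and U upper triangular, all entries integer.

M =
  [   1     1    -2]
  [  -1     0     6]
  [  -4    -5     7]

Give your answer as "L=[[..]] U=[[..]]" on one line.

  row1 -= -1·row0 → [0,1,4]
  row2 -= -4·row0 → [0,-1,-1]
  row2 -= -1·row1 → [0,0,3]

L=[[1,0,0],[-1,1,0],[-4,-1,1]] U=[[1,1,-2],[0,1,4],[0,0,3]]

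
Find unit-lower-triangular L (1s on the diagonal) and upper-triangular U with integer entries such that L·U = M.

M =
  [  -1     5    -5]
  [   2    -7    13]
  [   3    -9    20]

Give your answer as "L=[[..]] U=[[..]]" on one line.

L=[[1,0,0],[-2,1,0],[-3,2,1]] U=[[-1,5,-5],[0,3,3],[0,0,-1]]

  row1 -= -2·row0 → [0,3,3]
  row2 -= -3·row0 → [0,6,5]
  row2 -= 2·row1 → [0,0,-1]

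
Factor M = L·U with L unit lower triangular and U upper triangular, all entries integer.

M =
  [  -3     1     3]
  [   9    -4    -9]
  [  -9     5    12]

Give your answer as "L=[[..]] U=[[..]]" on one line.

  R1 -= -3·R0 → [0,-1,0]
  R2 -= 3·R0 → [0,2,3]
  R2 -= -2·R1 → [0,0,3]

L=[[1,0,0],[-3,1,0],[3,-2,1]] U=[[-3,1,3],[0,-1,0],[0,0,3]]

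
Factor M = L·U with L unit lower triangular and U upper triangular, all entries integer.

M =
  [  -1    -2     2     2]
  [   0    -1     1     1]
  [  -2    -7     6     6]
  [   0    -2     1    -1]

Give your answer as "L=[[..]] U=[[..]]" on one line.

L=[[1,0,0,0],[0,1,0,0],[2,3,1,0],[0,2,1,1]] U=[[-1,-2,2,2],[0,-1,1,1],[0,0,-1,-1],[0,0,0,-2]]

  r1 -= 0·r0 → [0,-1,1,1]
  r2 -= 2·r0 → [0,-3,2,2]
  r3 -= 0·r0 → [0,-2,1,-1]
  r2 -= 3·r1 → [0,0,-1,-1]
  r3 -= 2·r1 → [0,0,-1,-3]
  r3 -= 1·r2 → [0,0,0,-2]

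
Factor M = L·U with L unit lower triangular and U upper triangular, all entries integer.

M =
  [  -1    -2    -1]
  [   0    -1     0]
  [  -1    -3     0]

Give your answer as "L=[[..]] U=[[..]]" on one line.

  row1 -= 0·row0 → [0,-1,0]
  row2 -= 1·row0 → [0,-1,1]
  row2 -= 1·row1 → [0,0,1]

L=[[1,0,0],[0,1,0],[1,1,1]] U=[[-1,-2,-1],[0,-1,0],[0,0,1]]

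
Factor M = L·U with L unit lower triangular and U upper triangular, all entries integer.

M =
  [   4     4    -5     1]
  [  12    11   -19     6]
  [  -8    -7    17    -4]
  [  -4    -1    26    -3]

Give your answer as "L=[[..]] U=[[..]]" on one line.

  r1 -= 3·r0 → [0,-1,-4,3]
  r2 -= -2·r0 → [0,1,7,-2]
  r3 -= -1·r0 → [0,3,21,-2]
  r2 -= -1·r1 → [0,0,3,1]
  r3 -= -3·r1 → [0,0,9,7]
  r3 -= 3·r2 → [0,0,0,4]

L=[[1,0,0,0],[3,1,0,0],[-2,-1,1,0],[-1,-3,3,1]] U=[[4,4,-5,1],[0,-1,-4,3],[0,0,3,1],[0,0,0,4]]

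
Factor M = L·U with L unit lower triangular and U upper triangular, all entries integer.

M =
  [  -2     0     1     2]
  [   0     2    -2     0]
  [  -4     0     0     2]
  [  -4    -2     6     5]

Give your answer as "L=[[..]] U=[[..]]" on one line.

  R1 -= 0·R0 → [0,2,-2,0]
  R2 -= 2·R0 → [0,0,-2,-2]
  R3 -= 2·R0 → [0,-2,4,1]
  R2 -= 0·R1 → [0,0,-2,-2]
  R3 -= -1·R1 → [0,0,2,1]
  R3 -= -1·R2 → [0,0,0,-1]

L=[[1,0,0,0],[0,1,0,0],[2,0,1,0],[2,-1,-1,1]] U=[[-2,0,1,2],[0,2,-2,0],[0,0,-2,-2],[0,0,0,-1]]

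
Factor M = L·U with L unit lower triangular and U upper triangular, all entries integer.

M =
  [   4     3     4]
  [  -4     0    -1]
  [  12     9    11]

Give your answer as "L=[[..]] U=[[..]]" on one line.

  r1 -= -1·r0 → [0,3,3]
  r2 -= 3·r0 → [0,0,-1]
  r2 -= 0·r1 → [0,0,-1]

L=[[1,0,0],[-1,1,0],[3,0,1]] U=[[4,3,4],[0,3,3],[0,0,-1]]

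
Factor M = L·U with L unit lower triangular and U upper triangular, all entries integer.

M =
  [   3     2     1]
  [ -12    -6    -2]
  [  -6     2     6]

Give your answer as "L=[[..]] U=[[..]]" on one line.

L=[[1,0,0],[-4,1,0],[-2,3,1]] U=[[3,2,1],[0,2,2],[0,0,2]]

  row1 -= -4·row0 → [0,2,2]
  row2 -= -2·row0 → [0,6,8]
  row2 -= 3·row1 → [0,0,2]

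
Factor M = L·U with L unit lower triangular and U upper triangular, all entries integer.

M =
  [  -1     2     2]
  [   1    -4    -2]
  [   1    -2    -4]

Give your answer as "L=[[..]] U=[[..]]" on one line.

  r1 -= -1·r0 → [0,-2,0]
  r2 -= -1·r0 → [0,0,-2]
  r2 -= 0·r1 → [0,0,-2]

L=[[1,0,0],[-1,1,0],[-1,0,1]] U=[[-1,2,2],[0,-2,0],[0,0,-2]]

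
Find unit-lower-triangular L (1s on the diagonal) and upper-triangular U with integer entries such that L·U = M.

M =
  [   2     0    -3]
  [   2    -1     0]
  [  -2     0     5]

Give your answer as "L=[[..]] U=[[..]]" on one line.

L=[[1,0,0],[1,1,0],[-1,0,1]] U=[[2,0,-3],[0,-1,3],[0,0,2]]

  R1 -= 1·R0 → [0,-1,3]
  R2 -= -1·R0 → [0,0,2]
  R2 -= 0·R1 → [0,0,2]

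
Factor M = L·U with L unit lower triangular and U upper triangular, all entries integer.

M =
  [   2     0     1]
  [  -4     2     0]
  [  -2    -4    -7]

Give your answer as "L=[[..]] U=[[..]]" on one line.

L=[[1,0,0],[-2,1,0],[-1,-2,1]] U=[[2,0,1],[0,2,2],[0,0,-2]]

  R1 -= -2·R0 → [0,2,2]
  R2 -= -1·R0 → [0,-4,-6]
  R2 -= -2·R1 → [0,0,-2]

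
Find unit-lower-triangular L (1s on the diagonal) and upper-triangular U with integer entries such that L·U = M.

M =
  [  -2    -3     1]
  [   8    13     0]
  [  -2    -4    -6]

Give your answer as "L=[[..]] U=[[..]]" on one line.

  R1 -= -4·R0 → [0,1,4]
  R2 -= 1·R0 → [0,-1,-7]
  R2 -= -1·R1 → [0,0,-3]

L=[[1,0,0],[-4,1,0],[1,-1,1]] U=[[-2,-3,1],[0,1,4],[0,0,-3]]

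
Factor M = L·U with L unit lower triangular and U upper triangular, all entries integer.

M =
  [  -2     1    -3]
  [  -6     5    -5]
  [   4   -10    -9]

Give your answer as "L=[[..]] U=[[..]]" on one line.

L=[[1,0,0],[3,1,0],[-2,-4,1]] U=[[-2,1,-3],[0,2,4],[0,0,1]]

  row1 -= 3·row0 → [0,2,4]
  row2 -= -2·row0 → [0,-8,-15]
  row2 -= -4·row1 → [0,0,1]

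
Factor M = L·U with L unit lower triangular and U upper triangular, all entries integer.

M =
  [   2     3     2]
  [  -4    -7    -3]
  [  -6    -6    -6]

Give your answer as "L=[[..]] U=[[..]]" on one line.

  row1 -= -2·row0 → [0,-1,1]
  row2 -= -3·row0 → [0,3,0]
  row2 -= -3·row1 → [0,0,3]

L=[[1,0,0],[-2,1,0],[-3,-3,1]] U=[[2,3,2],[0,-1,1],[0,0,3]]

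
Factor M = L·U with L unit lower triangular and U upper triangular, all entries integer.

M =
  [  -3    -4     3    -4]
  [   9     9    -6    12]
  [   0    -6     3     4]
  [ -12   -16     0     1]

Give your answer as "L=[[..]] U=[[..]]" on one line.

L=[[1,0,0,0],[-3,1,0,0],[0,2,1,0],[4,0,4,1]] U=[[-3,-4,3,-4],[0,-3,3,0],[0,0,-3,4],[0,0,0,1]]

  r1 -= -3·r0 → [0,-3,3,0]
  r2 -= 0·r0 → [0,-6,3,4]
  r3 -= 4·r0 → [0,0,-12,17]
  r2 -= 2·r1 → [0,0,-3,4]
  r3 -= 0·r1 → [0,0,-12,17]
  r3 -= 4·r2 → [0,0,0,1]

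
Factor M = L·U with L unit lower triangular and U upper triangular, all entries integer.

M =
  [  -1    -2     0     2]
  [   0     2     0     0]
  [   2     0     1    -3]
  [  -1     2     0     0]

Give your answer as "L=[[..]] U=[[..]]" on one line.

  R1 -= 0·R0 → [0,2,0,0]
  R2 -= -2·R0 → [0,-4,1,1]
  R3 -= 1·R0 → [0,4,0,-2]
  R2 -= -2·R1 → [0,0,1,1]
  R3 -= 2·R1 → [0,0,0,-2]
  R3 -= 0·R2 → [0,0,0,-2]

L=[[1,0,0,0],[0,1,0,0],[-2,-2,1,0],[1,2,0,1]] U=[[-1,-2,0,2],[0,2,0,0],[0,0,1,1],[0,0,0,-2]]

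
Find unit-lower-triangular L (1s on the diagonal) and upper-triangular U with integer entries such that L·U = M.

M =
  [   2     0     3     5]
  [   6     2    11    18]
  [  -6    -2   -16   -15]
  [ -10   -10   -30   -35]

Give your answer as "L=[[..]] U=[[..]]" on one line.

  R1 -= 3·R0 → [0,2,2,3]
  R2 -= -3·R0 → [0,-2,-7,0]
  R3 -= -5·R0 → [0,-10,-15,-10]
  R2 -= -1·R1 → [0,0,-5,3]
  R3 -= -5·R1 → [0,0,-5,5]
  R3 -= 1·R2 → [0,0,0,2]

L=[[1,0,0,0],[3,1,0,0],[-3,-1,1,0],[-5,-5,1,1]] U=[[2,0,3,5],[0,2,2,3],[0,0,-5,3],[0,0,0,2]]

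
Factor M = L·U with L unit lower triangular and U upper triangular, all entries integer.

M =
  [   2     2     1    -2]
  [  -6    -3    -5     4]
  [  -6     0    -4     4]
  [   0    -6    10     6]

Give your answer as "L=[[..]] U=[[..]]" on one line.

  R1 -= -3·R0 → [0,3,-2,-2]
  R2 -= -3·R0 → [0,6,-1,-2]
  R3 -= 0·R0 → [0,-6,10,6]
  R2 -= 2·R1 → [0,0,3,2]
  R3 -= -2·R1 → [0,0,6,2]
  R3 -= 2·R2 → [0,0,0,-2]

L=[[1,0,0,0],[-3,1,0,0],[-3,2,1,0],[0,-2,2,1]] U=[[2,2,1,-2],[0,3,-2,-2],[0,0,3,2],[0,0,0,-2]]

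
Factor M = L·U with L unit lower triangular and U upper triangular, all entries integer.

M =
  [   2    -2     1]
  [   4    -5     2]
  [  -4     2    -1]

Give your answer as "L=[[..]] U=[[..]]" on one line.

L=[[1,0,0],[2,1,0],[-2,2,1]] U=[[2,-2,1],[0,-1,0],[0,0,1]]

  r1 -= 2·r0 → [0,-1,0]
  r2 -= -2·r0 → [0,-2,1]
  r2 -= 2·r1 → [0,0,1]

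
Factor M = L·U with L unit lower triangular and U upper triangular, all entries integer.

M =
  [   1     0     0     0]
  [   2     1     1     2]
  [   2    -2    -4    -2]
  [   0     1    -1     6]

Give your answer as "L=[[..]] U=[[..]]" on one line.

  r1 -= 2·r0 → [0,1,1,2]
  r2 -= 2·r0 → [0,-2,-4,-2]
  r3 -= 0·r0 → [0,1,-1,6]
  r2 -= -2·r1 → [0,0,-2,2]
  r3 -= 1·r1 → [0,0,-2,4]
  r3 -= 1·r2 → [0,0,0,2]

L=[[1,0,0,0],[2,1,0,0],[2,-2,1,0],[0,1,1,1]] U=[[1,0,0,0],[0,1,1,2],[0,0,-2,2],[0,0,0,2]]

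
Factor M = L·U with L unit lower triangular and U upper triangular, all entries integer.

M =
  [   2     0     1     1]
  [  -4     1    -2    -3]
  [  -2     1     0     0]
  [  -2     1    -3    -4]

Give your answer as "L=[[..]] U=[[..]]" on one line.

  R1 -= -2·R0 → [0,1,0,-1]
  R2 -= -1·R0 → [0,1,1,1]
  R3 -= -1·R0 → [0,1,-2,-3]
  R2 -= 1·R1 → [0,0,1,2]
  R3 -= 1·R1 → [0,0,-2,-2]
  R3 -= -2·R2 → [0,0,0,2]

L=[[1,0,0,0],[-2,1,0,0],[-1,1,1,0],[-1,1,-2,1]] U=[[2,0,1,1],[0,1,0,-1],[0,0,1,2],[0,0,0,2]]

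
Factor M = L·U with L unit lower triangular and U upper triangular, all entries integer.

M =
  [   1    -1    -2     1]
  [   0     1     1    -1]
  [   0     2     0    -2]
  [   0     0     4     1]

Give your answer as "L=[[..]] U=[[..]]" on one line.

L=[[1,0,0,0],[0,1,0,0],[0,2,1,0],[0,0,-2,1]] U=[[1,-1,-2,1],[0,1,1,-1],[0,0,-2,0],[0,0,0,1]]

  R1 -= 0·R0 → [0,1,1,-1]
  R2 -= 0·R0 → [0,2,0,-2]
  R3 -= 0·R0 → [0,0,4,1]
  R2 -= 2·R1 → [0,0,-2,0]
  R3 -= 0·R1 → [0,0,4,1]
  R3 -= -2·R2 → [0,0,0,1]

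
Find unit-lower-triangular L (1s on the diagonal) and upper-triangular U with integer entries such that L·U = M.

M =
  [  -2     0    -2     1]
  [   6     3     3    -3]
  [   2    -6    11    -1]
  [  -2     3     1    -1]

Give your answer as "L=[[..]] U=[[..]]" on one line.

L=[[1,0,0,0],[-3,1,0,0],[-1,-2,1,0],[1,1,2,1]] U=[[-2,0,-2,1],[0,3,-3,0],[0,0,3,0],[0,0,0,-2]]

  r1 -= -3·r0 → [0,3,-3,0]
  r2 -= -1·r0 → [0,-6,9,0]
  r3 -= 1·r0 → [0,3,3,-2]
  r2 -= -2·r1 → [0,0,3,0]
  r3 -= 1·r1 → [0,0,6,-2]
  r3 -= 2·r2 → [0,0,0,-2]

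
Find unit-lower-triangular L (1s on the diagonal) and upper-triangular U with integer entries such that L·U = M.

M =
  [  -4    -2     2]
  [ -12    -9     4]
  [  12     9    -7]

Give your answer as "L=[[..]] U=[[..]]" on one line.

  R1 -= 3·R0 → [0,-3,-2]
  R2 -= -3·R0 → [0,3,-1]
  R2 -= -1·R1 → [0,0,-3]

L=[[1,0,0],[3,1,0],[-3,-1,1]] U=[[-4,-2,2],[0,-3,-2],[0,0,-3]]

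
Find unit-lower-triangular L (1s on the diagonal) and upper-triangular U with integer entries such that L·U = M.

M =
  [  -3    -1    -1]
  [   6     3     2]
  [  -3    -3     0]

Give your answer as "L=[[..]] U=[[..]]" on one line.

L=[[1,0,0],[-2,1,0],[1,-2,1]] U=[[-3,-1,-1],[0,1,0],[0,0,1]]

  R1 -= -2·R0 → [0,1,0]
  R2 -= 1·R0 → [0,-2,1]
  R2 -= -2·R1 → [0,0,1]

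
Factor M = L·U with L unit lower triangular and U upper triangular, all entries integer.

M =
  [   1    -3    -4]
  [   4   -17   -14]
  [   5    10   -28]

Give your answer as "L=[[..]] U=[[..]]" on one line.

L=[[1,0,0],[4,1,0],[5,-5,1]] U=[[1,-3,-4],[0,-5,2],[0,0,2]]

  row1 -= 4·row0 → [0,-5,2]
  row2 -= 5·row0 → [0,25,-8]
  row2 -= -5·row1 → [0,0,2]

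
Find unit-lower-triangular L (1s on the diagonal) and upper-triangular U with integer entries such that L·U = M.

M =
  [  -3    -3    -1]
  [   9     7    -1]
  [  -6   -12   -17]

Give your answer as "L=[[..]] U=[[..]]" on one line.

  row1 -= -3·row0 → [0,-2,-4]
  row2 -= 2·row0 → [0,-6,-15]
  row2 -= 3·row1 → [0,0,-3]

L=[[1,0,0],[-3,1,0],[2,3,1]] U=[[-3,-3,-1],[0,-2,-4],[0,0,-3]]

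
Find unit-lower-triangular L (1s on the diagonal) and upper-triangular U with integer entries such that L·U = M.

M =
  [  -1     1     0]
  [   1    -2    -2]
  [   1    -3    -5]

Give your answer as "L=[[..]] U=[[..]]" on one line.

L=[[1,0,0],[-1,1,0],[-1,2,1]] U=[[-1,1,0],[0,-1,-2],[0,0,-1]]

  r1 -= -1·r0 → [0,-1,-2]
  r2 -= -1·r0 → [0,-2,-5]
  r2 -= 2·r1 → [0,0,-1]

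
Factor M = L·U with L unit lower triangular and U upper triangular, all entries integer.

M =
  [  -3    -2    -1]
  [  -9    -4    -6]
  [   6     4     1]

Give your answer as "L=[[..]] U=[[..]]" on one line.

  row1 -= 3·row0 → [0,2,-3]
  row2 -= -2·row0 → [0,0,-1]
  row2 -= 0·row1 → [0,0,-1]

L=[[1,0,0],[3,1,0],[-2,0,1]] U=[[-3,-2,-1],[0,2,-3],[0,0,-1]]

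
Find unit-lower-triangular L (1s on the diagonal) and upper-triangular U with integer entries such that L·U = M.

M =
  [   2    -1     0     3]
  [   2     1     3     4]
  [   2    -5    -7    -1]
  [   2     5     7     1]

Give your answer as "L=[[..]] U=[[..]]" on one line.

  row1 -= 1·row0 → [0,2,3,1]
  row2 -= 1·row0 → [0,-4,-7,-4]
  row3 -= 1·row0 → [0,6,7,-2]
  row2 -= -2·row1 → [0,0,-1,-2]
  row3 -= 3·row1 → [0,0,-2,-5]
  row3 -= 2·row2 → [0,0,0,-1]

L=[[1,0,0,0],[1,1,0,0],[1,-2,1,0],[1,3,2,1]] U=[[2,-1,0,3],[0,2,3,1],[0,0,-1,-2],[0,0,0,-1]]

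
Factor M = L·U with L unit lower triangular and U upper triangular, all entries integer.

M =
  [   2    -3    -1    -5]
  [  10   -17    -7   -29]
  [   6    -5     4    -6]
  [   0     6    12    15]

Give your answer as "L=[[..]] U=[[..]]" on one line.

  r1 -= 5·r0 → [0,-2,-2,-4]
  r2 -= 3·r0 → [0,4,7,9]
  r3 -= 0·r0 → [0,6,12,15]
  r2 -= -2·r1 → [0,0,3,1]
  r3 -= -3·r1 → [0,0,6,3]
  r3 -= 2·r2 → [0,0,0,1]

L=[[1,0,0,0],[5,1,0,0],[3,-2,1,0],[0,-3,2,1]] U=[[2,-3,-1,-5],[0,-2,-2,-4],[0,0,3,1],[0,0,0,1]]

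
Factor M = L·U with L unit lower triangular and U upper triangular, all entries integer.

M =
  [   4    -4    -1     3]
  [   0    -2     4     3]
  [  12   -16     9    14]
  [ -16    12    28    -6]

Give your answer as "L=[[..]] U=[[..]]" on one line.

L=[[1,0,0,0],[0,1,0,0],[3,2,1,0],[-4,2,4,1]] U=[[4,-4,-1,3],[0,-2,4,3],[0,0,4,-1],[0,0,0,4]]

  r1 -= 0·r0 → [0,-2,4,3]
  r2 -= 3·r0 → [0,-4,12,5]
  r3 -= -4·r0 → [0,-4,24,6]
  r2 -= 2·r1 → [0,0,4,-1]
  r3 -= 2·r1 → [0,0,16,0]
  r3 -= 4·r2 → [0,0,0,4]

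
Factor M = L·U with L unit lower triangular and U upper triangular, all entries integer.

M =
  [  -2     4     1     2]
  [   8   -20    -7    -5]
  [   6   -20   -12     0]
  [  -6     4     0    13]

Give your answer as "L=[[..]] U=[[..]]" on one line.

  row1 -= -4·row0 → [0,-4,-3,3]
  row2 -= -3·row0 → [0,-8,-9,6]
  row3 -= 3·row0 → [0,-8,-3,7]
  row2 -= 2·row1 → [0,0,-3,0]
  row3 -= 2·row1 → [0,0,3,1]
  row3 -= -1·row2 → [0,0,0,1]

L=[[1,0,0,0],[-4,1,0,0],[-3,2,1,0],[3,2,-1,1]] U=[[-2,4,1,2],[0,-4,-3,3],[0,0,-3,0],[0,0,0,1]]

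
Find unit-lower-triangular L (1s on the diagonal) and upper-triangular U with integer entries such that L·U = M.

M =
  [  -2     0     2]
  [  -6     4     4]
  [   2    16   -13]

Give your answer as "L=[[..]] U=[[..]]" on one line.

L=[[1,0,0],[3,1,0],[-1,4,1]] U=[[-2,0,2],[0,4,-2],[0,0,-3]]

  r1 -= 3·r0 → [0,4,-2]
  r2 -= -1·r0 → [0,16,-11]
  r2 -= 4·r1 → [0,0,-3]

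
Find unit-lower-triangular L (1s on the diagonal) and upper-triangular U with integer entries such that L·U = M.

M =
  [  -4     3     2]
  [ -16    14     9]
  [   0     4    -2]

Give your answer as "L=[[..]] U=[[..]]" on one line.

  R1 -= 4·R0 → [0,2,1]
  R2 -= 0·R0 → [0,4,-2]
  R2 -= 2·R1 → [0,0,-4]

L=[[1,0,0],[4,1,0],[0,2,1]] U=[[-4,3,2],[0,2,1],[0,0,-4]]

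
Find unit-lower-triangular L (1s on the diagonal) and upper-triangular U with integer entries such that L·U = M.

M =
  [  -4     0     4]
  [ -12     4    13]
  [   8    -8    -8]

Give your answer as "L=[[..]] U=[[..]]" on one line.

L=[[1,0,0],[3,1,0],[-2,-2,1]] U=[[-4,0,4],[0,4,1],[0,0,2]]

  r1 -= 3·r0 → [0,4,1]
  r2 -= -2·r0 → [0,-8,0]
  r2 -= -2·r1 → [0,0,2]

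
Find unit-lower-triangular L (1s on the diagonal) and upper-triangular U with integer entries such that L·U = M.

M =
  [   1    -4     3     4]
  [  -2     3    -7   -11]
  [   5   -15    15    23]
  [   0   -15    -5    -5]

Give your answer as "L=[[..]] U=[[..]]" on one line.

  row1 -= -2·row0 → [0,-5,-1,-3]
  row2 -= 5·row0 → [0,5,0,3]
  row3 -= 0·row0 → [0,-15,-5,-5]
  row2 -= -1·row1 → [0,0,-1,0]
  row3 -= 3·row1 → [0,0,-2,4]
  row3 -= 2·row2 → [0,0,0,4]

L=[[1,0,0,0],[-2,1,0,0],[5,-1,1,0],[0,3,2,1]] U=[[1,-4,3,4],[0,-5,-1,-3],[0,0,-1,0],[0,0,0,4]]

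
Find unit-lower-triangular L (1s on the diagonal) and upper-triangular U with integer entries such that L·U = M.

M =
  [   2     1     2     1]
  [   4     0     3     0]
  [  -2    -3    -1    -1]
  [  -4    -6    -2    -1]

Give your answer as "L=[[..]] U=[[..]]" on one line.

  row1 -= 2·row0 → [0,-2,-1,-2]
  row2 -= -1·row0 → [0,-2,1,0]
  row3 -= -2·row0 → [0,-4,2,1]
  row2 -= 1·row1 → [0,0,2,2]
  row3 -= 2·row1 → [0,0,4,5]
  row3 -= 2·row2 → [0,0,0,1]

L=[[1,0,0,0],[2,1,0,0],[-1,1,1,0],[-2,2,2,1]] U=[[2,1,2,1],[0,-2,-1,-2],[0,0,2,2],[0,0,0,1]]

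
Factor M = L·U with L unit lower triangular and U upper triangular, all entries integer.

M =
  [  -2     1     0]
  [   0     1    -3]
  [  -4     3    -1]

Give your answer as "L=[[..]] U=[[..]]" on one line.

L=[[1,0,0],[0,1,0],[2,1,1]] U=[[-2,1,0],[0,1,-3],[0,0,2]]

  R1 -= 0·R0 → [0,1,-3]
  R2 -= 2·R0 → [0,1,-1]
  R2 -= 1·R1 → [0,0,2]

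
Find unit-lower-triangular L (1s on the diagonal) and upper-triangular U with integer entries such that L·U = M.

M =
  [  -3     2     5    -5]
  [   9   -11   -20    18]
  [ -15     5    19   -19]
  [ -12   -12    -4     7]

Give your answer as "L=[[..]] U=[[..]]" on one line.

L=[[1,0,0,0],[-3,1,0,0],[5,1,1,0],[4,4,4,1]] U=[[-3,2,5,-5],[0,-5,-5,3],[0,0,-1,3],[0,0,0,3]]

  row1 -= -3·row0 → [0,-5,-5,3]
  row2 -= 5·row0 → [0,-5,-6,6]
  row3 -= 4·row0 → [0,-20,-24,27]
  row2 -= 1·row1 → [0,0,-1,3]
  row3 -= 4·row1 → [0,0,-4,15]
  row3 -= 4·row2 → [0,0,0,3]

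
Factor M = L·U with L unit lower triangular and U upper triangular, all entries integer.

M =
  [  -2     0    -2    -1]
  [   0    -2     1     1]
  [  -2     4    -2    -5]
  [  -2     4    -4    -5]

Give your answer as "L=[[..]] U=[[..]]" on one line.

L=[[1,0,0,0],[0,1,0,0],[1,-2,1,0],[1,-2,0,1]] U=[[-2,0,-2,-1],[0,-2,1,1],[0,0,2,-2],[0,0,0,-2]]

  R1 -= 0·R0 → [0,-2,1,1]
  R2 -= 1·R0 → [0,4,0,-4]
  R3 -= 1·R0 → [0,4,-2,-4]
  R2 -= -2·R1 → [0,0,2,-2]
  R3 -= -2·R1 → [0,0,0,-2]
  R3 -= 0·R2 → [0,0,0,-2]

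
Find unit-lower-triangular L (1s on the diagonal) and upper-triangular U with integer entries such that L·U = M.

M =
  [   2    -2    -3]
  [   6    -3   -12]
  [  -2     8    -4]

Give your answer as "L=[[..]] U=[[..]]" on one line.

L=[[1,0,0],[3,1,0],[-1,2,1]] U=[[2,-2,-3],[0,3,-3],[0,0,-1]]

  R1 -= 3·R0 → [0,3,-3]
  R2 -= -1·R0 → [0,6,-7]
  R2 -= 2·R1 → [0,0,-1]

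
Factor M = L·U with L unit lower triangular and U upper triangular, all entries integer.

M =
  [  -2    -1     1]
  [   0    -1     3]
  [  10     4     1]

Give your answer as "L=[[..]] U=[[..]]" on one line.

L=[[1,0,0],[0,1,0],[-5,1,1]] U=[[-2,-1,1],[0,-1,3],[0,0,3]]

  r1 -= 0·r0 → [0,-1,3]
  r2 -= -5·r0 → [0,-1,6]
  r2 -= 1·r1 → [0,0,3]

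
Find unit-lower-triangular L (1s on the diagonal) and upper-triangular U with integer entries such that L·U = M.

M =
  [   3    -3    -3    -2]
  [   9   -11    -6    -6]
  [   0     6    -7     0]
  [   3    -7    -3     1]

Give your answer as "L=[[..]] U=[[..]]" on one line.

  r1 -= 3·r0 → [0,-2,3,0]
  r2 -= 0·r0 → [0,6,-7,0]
  r3 -= 1·r0 → [0,-4,0,3]
  r2 -= -3·r1 → [0,0,2,0]
  r3 -= 2·r1 → [0,0,-6,3]
  r3 -= -3·r2 → [0,0,0,3]

L=[[1,0,0,0],[3,1,0,0],[0,-3,1,0],[1,2,-3,1]] U=[[3,-3,-3,-2],[0,-2,3,0],[0,0,2,0],[0,0,0,3]]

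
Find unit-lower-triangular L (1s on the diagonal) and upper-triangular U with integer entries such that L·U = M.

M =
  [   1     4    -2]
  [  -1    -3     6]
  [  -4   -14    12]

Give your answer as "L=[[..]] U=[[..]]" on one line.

  R1 -= -1·R0 → [0,1,4]
  R2 -= -4·R0 → [0,2,4]
  R2 -= 2·R1 → [0,0,-4]

L=[[1,0,0],[-1,1,0],[-4,2,1]] U=[[1,4,-2],[0,1,4],[0,0,-4]]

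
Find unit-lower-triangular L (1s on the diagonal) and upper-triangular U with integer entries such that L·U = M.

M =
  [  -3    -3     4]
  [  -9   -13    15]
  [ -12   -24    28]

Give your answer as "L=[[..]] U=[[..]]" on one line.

L=[[1,0,0],[3,1,0],[4,3,1]] U=[[-3,-3,4],[0,-4,3],[0,0,3]]

  row1 -= 3·row0 → [0,-4,3]
  row2 -= 4·row0 → [0,-12,12]
  row2 -= 3·row1 → [0,0,3]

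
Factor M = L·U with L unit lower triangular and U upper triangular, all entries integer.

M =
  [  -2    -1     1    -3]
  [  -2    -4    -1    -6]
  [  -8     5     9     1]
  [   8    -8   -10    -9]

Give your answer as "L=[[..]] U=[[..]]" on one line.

  r1 -= 1·r0 → [0,-3,-2,-3]
  r2 -= 4·r0 → [0,9,5,13]
  r3 -= -4·r0 → [0,-12,-6,-21]
  r2 -= -3·r1 → [0,0,-1,4]
  r3 -= 4·r1 → [0,0,2,-9]
  r3 -= -2·r2 → [0,0,0,-1]

L=[[1,0,0,0],[1,1,0,0],[4,-3,1,0],[-4,4,-2,1]] U=[[-2,-1,1,-3],[0,-3,-2,-3],[0,0,-1,4],[0,0,0,-1]]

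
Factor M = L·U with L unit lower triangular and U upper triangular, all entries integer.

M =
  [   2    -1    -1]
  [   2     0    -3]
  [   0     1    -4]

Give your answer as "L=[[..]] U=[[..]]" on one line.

L=[[1,0,0],[1,1,0],[0,1,1]] U=[[2,-1,-1],[0,1,-2],[0,0,-2]]

  R1 -= 1·R0 → [0,1,-2]
  R2 -= 0·R0 → [0,1,-4]
  R2 -= 1·R1 → [0,0,-2]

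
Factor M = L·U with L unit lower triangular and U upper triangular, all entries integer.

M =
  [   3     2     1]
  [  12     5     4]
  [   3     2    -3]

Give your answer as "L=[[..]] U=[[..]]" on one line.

L=[[1,0,0],[4,1,0],[1,0,1]] U=[[3,2,1],[0,-3,0],[0,0,-4]]

  R1 -= 4·R0 → [0,-3,0]
  R2 -= 1·R0 → [0,0,-4]
  R2 -= 0·R1 → [0,0,-4]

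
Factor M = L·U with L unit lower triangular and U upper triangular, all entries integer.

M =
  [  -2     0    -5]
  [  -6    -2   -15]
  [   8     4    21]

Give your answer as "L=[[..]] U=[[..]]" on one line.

L=[[1,0,0],[3,1,0],[-4,-2,1]] U=[[-2,0,-5],[0,-2,0],[0,0,1]]

  R1 -= 3·R0 → [0,-2,0]
  R2 -= -4·R0 → [0,4,1]
  R2 -= -2·R1 → [0,0,1]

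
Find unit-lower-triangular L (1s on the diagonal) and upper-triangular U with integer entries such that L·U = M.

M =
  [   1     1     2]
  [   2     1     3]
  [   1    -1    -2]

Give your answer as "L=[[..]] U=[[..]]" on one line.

  row1 -= 2·row0 → [0,-1,-1]
  row2 -= 1·row0 → [0,-2,-4]
  row2 -= 2·row1 → [0,0,-2]

L=[[1,0,0],[2,1,0],[1,2,1]] U=[[1,1,2],[0,-1,-1],[0,0,-2]]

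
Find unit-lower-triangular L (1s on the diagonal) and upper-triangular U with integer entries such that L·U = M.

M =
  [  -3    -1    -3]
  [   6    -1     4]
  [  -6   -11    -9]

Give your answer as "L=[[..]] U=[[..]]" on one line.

L=[[1,0,0],[-2,1,0],[2,3,1]] U=[[-3,-1,-3],[0,-3,-2],[0,0,3]]

  R1 -= -2·R0 → [0,-3,-2]
  R2 -= 2·R0 → [0,-9,-3]
  R2 -= 3·R1 → [0,0,3]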